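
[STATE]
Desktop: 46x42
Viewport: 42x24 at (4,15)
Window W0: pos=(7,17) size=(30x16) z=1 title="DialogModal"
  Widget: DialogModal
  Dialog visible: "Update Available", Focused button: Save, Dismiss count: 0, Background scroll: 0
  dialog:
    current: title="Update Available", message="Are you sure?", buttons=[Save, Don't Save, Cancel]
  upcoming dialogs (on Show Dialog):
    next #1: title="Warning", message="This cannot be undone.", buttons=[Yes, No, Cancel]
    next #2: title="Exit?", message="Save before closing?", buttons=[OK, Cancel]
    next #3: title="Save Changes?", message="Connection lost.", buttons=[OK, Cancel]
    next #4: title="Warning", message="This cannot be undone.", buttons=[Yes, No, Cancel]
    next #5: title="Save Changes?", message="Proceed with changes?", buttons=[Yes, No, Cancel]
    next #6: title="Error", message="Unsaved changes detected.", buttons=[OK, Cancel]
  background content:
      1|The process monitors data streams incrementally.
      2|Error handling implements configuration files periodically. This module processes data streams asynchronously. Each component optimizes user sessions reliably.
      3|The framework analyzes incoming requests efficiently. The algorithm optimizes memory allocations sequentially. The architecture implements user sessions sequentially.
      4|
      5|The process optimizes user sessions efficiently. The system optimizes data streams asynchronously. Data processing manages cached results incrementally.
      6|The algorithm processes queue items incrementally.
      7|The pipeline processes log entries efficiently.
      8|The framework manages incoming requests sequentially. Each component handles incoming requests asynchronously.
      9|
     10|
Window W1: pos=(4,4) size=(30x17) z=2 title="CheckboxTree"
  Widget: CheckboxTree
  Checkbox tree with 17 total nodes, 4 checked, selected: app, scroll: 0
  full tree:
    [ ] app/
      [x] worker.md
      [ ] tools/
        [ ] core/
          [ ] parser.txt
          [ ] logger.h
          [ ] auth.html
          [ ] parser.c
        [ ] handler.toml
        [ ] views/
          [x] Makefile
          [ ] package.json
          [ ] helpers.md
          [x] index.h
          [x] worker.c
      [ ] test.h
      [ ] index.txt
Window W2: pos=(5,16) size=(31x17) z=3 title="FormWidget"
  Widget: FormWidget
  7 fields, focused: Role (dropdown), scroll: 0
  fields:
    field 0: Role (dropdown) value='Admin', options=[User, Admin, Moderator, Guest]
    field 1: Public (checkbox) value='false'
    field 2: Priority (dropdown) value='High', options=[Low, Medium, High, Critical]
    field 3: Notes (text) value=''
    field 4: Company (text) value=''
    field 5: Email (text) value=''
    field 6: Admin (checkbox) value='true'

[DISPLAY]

┃     [ ] handler.toml       ┃            
┃┏━━━━━━━━━━━━━━━━━━━━━━━━━━━━━┓          
┃┃ FormWidget                  ┃┓         
┃┠─────────────────────────────┨┃         
┃┃> Role:       [Admin       ▼]┃┨         
┗┃  Public:     [ ]            ┃┃         
 ┃  Priority:   [High        ▼]┃┃         
 ┃  Notes:      [             ]┃┃         
 ┃  Company:    [             ]┃┃         
 ┃  Email:      [             ]┃┃         
 ┃  Admin:      [x]            ┃┃         
 ┃                             ┃┃         
 ┃                             ┃┃         
 ┃                             ┃┃         
 ┃                             ┃┃         
 ┃                             ┃┃         
 ┃                             ┃┃         
 ┗━━━━━━━━━━━━━━━━━━━━━━━━━━━━━┛┛         
                                          
                                          
                                          
                                          
                                          
                                          


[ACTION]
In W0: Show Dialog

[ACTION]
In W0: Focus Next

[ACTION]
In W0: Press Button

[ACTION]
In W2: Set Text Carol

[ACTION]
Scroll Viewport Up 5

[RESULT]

┃     [ ] core/              ┃            
┃       [ ] parser.txt       ┃            
┃       [ ] logger.h         ┃            
┃       [ ] auth.html        ┃            
┃       [ ] parser.c         ┃            
┃     [ ] handler.toml       ┃            
┃┏━━━━━━━━━━━━━━━━━━━━━━━━━━━━━┓          
┃┃ FormWidget                  ┃┓         
┃┠─────────────────────────────┨┃         
┃┃> Role:       [Admin       ▼]┃┨         
┗┃  Public:     [ ]            ┃┃         
 ┃  Priority:   [High        ▼]┃┃         
 ┃  Notes:      [             ]┃┃         
 ┃  Company:    [             ]┃┃         
 ┃  Email:      [             ]┃┃         
 ┃  Admin:      [x]            ┃┃         
 ┃                             ┃┃         
 ┃                             ┃┃         
 ┃                             ┃┃         
 ┃                             ┃┃         
 ┃                             ┃┃         
 ┃                             ┃┃         
 ┗━━━━━━━━━━━━━━━━━━━━━━━━━━━━━┛┛         
                                          


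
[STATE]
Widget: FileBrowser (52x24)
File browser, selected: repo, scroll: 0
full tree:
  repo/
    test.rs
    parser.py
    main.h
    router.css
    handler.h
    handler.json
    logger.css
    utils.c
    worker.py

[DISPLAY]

> [-] repo/                                         
    test.rs                                         
    parser.py                                       
    main.h                                          
    router.css                                      
    handler.h                                       
    handler.json                                    
    logger.css                                      
    utils.c                                         
    worker.py                                       
                                                    
                                                    
                                                    
                                                    
                                                    
                                                    
                                                    
                                                    
                                                    
                                                    
                                                    
                                                    
                                                    
                                                    


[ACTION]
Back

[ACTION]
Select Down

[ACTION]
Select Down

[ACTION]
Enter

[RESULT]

  [-] repo/                                         
    test.rs                                         
  > parser.py                                       
    main.h                                          
    router.css                                      
    handler.h                                       
    handler.json                                    
    logger.css                                      
    utils.c                                         
    worker.py                                       
                                                    
                                                    
                                                    
                                                    
                                                    
                                                    
                                                    
                                                    
                                                    
                                                    
                                                    
                                                    
                                                    
                                                    


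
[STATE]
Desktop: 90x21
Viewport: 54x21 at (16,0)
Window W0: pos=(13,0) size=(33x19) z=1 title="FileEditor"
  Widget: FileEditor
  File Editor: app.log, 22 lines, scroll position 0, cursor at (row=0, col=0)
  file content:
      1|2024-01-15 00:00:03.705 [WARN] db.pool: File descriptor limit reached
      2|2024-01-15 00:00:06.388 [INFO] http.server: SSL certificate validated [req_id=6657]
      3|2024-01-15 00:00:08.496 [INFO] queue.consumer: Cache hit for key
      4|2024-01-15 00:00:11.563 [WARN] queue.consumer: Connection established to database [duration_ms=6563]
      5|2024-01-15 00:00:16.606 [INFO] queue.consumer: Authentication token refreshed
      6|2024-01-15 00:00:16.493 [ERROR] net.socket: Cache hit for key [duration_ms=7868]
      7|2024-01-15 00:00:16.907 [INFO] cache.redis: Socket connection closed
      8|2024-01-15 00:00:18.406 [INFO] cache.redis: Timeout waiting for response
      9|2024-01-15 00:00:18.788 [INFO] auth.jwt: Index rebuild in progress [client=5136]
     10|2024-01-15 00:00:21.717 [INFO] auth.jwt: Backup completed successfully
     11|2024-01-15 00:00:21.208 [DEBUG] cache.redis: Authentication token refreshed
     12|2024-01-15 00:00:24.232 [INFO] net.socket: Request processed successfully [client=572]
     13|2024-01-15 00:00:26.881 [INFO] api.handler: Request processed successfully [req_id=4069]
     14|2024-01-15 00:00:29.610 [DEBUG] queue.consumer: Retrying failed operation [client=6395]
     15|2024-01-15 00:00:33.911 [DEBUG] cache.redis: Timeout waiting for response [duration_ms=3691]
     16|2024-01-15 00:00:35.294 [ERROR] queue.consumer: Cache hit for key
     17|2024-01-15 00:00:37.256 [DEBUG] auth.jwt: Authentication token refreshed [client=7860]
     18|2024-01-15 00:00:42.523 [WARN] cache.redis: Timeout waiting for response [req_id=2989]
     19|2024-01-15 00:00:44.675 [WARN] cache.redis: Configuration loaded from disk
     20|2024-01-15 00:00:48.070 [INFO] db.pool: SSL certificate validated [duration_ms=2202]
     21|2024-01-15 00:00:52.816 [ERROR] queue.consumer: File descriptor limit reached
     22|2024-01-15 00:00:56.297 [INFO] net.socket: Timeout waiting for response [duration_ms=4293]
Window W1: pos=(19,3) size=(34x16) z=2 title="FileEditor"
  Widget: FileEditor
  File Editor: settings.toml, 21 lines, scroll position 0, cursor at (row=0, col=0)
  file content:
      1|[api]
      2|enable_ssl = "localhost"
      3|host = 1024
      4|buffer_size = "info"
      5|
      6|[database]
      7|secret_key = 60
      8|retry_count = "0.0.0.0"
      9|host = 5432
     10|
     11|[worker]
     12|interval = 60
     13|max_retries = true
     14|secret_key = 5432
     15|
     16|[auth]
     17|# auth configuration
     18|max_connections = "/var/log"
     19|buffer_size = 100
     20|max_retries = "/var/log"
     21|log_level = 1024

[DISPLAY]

━━━━━━━━━━━━━━━━━━━━━━━━━━━━━┓                        
ileEditor                    ┃                        
─────────────────────────────┨                        
24-┏━━━━━━━━━━━━━━━━━━━━━━━━━━━━━━━━┓                 
24-┃ FileEditor                     ┃                 
24-┠────────────────────────────────┨                 
24-┃█api]                          ▲┃                 
24-┃enable_ssl = "localhost"       █┃                 
24-┃host = 1024                    ░┃                 
24-┃buffer_size = "info"           ░┃                 
24-┃                               ░┃                 
24-┃[database]                     ░┃                 
24-┃secret_key = 60                ░┃                 
24-┃retry_count = "0.0.0.0"        ░┃                 
24-┃host = 5432                    ░┃                 
24-┃                               ░┃                 
24-┃[worker]                       ░┃                 
24-┃interval = 60                  ▼┃                 
━━━┗━━━━━━━━━━━━━━━━━━━━━━━━━━━━━━━━┛                 
                                                      
                                                      


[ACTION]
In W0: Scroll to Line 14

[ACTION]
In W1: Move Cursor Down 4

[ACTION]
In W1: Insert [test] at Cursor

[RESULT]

━━━━━━━━━━━━━━━━━━━━━━━━━━━━━┓                        
ileEditor                    ┃                        
─────────────────────────────┨                        
24-┏━━━━━━━━━━━━━━━━━━━━━━━━━━━━━━━━┓                 
24-┃ FileEditor                     ┃                 
24-┠────────────────────────────────┨                 
24-┃[api]                          ▲┃                 
24-┃enable_ssl = "localhost"       █┃                 
24-┃host = 1024                    ░┃                 
24-┃buffer_size = "info"           ░┃                 
24-┃test█                          ░┃                 
24-┃[database]                     ░┃                 
24-┃secret_key = 60                ░┃                 
24-┃retry_count = "0.0.0.0"        ░┃                 
24-┃host = 5432                    ░┃                 
24-┃                               ░┃                 
24-┃[worker]                       ░┃                 
24-┃interval = 60                  ▼┃                 
━━━┗━━━━━━━━━━━━━━━━━━━━━━━━━━━━━━━━┛                 
                                                      
                                                      


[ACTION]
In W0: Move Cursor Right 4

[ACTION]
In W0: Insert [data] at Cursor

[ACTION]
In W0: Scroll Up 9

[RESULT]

━━━━━━━━━━━━━━━━━━━━━━━━━━━━━┓                        
ileEditor                    ┃                        
─────────────────────────────┨                        
24d┏━━━━━━━━━━━━━━━━━━━━━━━━━━━━━━━━┓                 
24-┃ FileEditor                     ┃                 
24-┠────────────────────────────────┨                 
24-┃[api]                          ▲┃                 
24-┃enable_ssl = "localhost"       █┃                 
24-┃host = 1024                    ░┃                 
24-┃buffer_size = "info"           ░┃                 
24-┃test█                          ░┃                 
24-┃[database]                     ░┃                 
24-┃secret_key = 60                ░┃                 
24-┃retry_count = "0.0.0.0"        ░┃                 
24-┃host = 5432                    ░┃                 
24-┃                               ░┃                 
24-┃[worker]                       ░┃                 
24-┃interval = 60                  ▼┃                 
━━━┗━━━━━━━━━━━━━━━━━━━━━━━━━━━━━━━━┛                 
                                                      
                                                      


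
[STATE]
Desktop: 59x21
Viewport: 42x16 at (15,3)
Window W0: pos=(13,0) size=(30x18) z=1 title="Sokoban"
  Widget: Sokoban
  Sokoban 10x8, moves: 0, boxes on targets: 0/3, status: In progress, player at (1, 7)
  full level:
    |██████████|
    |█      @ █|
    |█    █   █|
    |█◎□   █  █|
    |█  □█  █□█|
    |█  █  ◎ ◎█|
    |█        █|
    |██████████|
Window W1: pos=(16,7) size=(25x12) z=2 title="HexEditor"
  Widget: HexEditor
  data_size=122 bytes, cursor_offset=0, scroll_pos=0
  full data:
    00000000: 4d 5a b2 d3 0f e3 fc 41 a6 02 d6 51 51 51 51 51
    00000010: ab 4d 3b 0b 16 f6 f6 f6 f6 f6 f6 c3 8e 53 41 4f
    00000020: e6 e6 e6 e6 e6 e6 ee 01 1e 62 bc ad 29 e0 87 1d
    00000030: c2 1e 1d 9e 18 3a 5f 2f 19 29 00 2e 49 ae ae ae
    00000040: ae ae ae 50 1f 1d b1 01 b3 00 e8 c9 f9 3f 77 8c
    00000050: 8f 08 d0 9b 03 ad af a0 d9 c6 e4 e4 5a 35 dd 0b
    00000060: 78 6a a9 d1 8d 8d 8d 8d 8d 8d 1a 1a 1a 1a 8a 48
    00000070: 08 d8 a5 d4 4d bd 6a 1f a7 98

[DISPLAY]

█████████                  ┃              
      @ █                  ┃              
    █   █                  ┃              
◎□   █  █                  ┃              
 ┏━━━━━━━━━━━━━━━━━━━━━━━┓ ┃              
 ┃ HexEditor             ┃ ┃              
 ┠───────────────────────┨ ┃              
█┃00000000  4D 5a b2 d3 0┃ ┃              
o┃00000010  ab 4d 3b 0b 1┃ ┃              
 ┃00000020  e6 e6 e6 e6 e┃ ┃              
 ┃00000030  c2 1e 1d 9e 1┃ ┃              
 ┃00000040  ae ae ae 50 1┃ ┃              
 ┃00000050  8f 08 d0 9b 0┃ ┃              
 ┃00000060  78 6a a9 d1 8┃ ┃              
━┃00000070  08 d8 a5 d4 4┃━┛              
 ┗━━━━━━━━━━━━━━━━━━━━━━━┛                


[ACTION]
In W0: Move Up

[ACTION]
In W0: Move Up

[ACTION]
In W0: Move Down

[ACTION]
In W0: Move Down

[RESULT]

█████████                  ┃              
        █                  ┃              
    █   █                  ┃              
◎□   █@ █                  ┃              
 ┏━━━━━━━━━━━━━━━━━━━━━━━┓ ┃              
 ┃ HexEditor             ┃ ┃              
 ┠───────────────────────┨ ┃              
█┃00000000  4D 5a b2 d3 0┃ ┃              
o┃00000010  ab 4d 3b 0b 1┃ ┃              
 ┃00000020  e6 e6 e6 e6 e┃ ┃              
 ┃00000030  c2 1e 1d 9e 1┃ ┃              
 ┃00000040  ae ae ae 50 1┃ ┃              
 ┃00000050  8f 08 d0 9b 0┃ ┃              
 ┃00000060  78 6a a9 d1 8┃ ┃              
━┃00000070  08 d8 a5 d4 4┃━┛              
 ┗━━━━━━━━━━━━━━━━━━━━━━━┛                


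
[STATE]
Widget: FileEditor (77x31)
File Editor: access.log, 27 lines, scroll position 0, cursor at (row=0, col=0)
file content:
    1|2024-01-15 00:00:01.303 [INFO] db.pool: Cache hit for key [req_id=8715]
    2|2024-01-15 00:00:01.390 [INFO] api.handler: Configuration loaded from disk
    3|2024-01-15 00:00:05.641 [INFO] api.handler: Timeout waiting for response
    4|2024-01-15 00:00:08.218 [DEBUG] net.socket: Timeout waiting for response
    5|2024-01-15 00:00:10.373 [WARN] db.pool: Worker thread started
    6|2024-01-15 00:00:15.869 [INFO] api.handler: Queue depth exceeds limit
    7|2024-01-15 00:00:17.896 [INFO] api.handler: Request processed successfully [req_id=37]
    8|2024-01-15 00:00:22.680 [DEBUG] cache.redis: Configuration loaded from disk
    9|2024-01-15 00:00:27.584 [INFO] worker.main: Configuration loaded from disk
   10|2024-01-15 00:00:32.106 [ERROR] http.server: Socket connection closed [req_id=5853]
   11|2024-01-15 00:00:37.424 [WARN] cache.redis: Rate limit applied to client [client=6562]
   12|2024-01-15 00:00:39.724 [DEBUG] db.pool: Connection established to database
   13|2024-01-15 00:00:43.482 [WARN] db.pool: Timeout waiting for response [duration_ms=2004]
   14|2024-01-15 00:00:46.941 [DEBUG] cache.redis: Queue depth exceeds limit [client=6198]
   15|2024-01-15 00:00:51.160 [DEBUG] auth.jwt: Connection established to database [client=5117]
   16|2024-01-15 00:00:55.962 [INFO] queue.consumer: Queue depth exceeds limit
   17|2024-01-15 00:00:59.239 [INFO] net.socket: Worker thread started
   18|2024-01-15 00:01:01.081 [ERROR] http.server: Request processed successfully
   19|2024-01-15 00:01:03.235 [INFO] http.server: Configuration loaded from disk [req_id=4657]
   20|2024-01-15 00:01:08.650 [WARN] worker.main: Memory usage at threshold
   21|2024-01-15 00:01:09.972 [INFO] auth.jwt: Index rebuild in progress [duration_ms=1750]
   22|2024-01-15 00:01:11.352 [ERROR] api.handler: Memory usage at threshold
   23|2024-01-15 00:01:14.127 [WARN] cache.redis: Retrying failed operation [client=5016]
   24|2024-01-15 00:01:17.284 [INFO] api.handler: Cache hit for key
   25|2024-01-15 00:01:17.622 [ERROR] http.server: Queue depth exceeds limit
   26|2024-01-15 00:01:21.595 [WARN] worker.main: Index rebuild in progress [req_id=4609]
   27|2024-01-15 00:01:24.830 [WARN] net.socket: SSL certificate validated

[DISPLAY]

█024-01-15 00:00:01.303 [INFO] db.pool: Cache hit for key [req_id=8715]     ▲
2024-01-15 00:00:01.390 [INFO] api.handler: Configuration loaded from disk  █
2024-01-15 00:00:05.641 [INFO] api.handler: Timeout waiting for response    ░
2024-01-15 00:00:08.218 [DEBUG] net.socket: Timeout waiting for response    ░
2024-01-15 00:00:10.373 [WARN] db.pool: Worker thread started               ░
2024-01-15 00:00:15.869 [INFO] api.handler: Queue depth exceeds limit       ░
2024-01-15 00:00:17.896 [INFO] api.handler: Request processed successfully [░
2024-01-15 00:00:22.680 [DEBUG] cache.redis: Configuration loaded from disk ░
2024-01-15 00:00:27.584 [INFO] worker.main: Configuration loaded from disk  ░
2024-01-15 00:00:32.106 [ERROR] http.server: Socket connection closed [req_i░
2024-01-15 00:00:37.424 [WARN] cache.redis: Rate limit applied to client [cl░
2024-01-15 00:00:39.724 [DEBUG] db.pool: Connection established to database ░
2024-01-15 00:00:43.482 [WARN] db.pool: Timeout waiting for response [durati░
2024-01-15 00:00:46.941 [DEBUG] cache.redis: Queue depth exceeds limit [clie░
2024-01-15 00:00:51.160 [DEBUG] auth.jwt: Connection established to database░
2024-01-15 00:00:55.962 [INFO] queue.consumer: Queue depth exceeds limit    ░
2024-01-15 00:00:59.239 [INFO] net.socket: Worker thread started            ░
2024-01-15 00:01:01.081 [ERROR] http.server: Request processed successfully ░
2024-01-15 00:01:03.235 [INFO] http.server: Configuration loaded from disk [░
2024-01-15 00:01:08.650 [WARN] worker.main: Memory usage at threshold       ░
2024-01-15 00:01:09.972 [INFO] auth.jwt: Index rebuild in progress [duration░
2024-01-15 00:01:11.352 [ERROR] api.handler: Memory usage at threshold      ░
2024-01-15 00:01:14.127 [WARN] cache.redis: Retrying failed operation [clien░
2024-01-15 00:01:17.284 [INFO] api.handler: Cache hit for key               ░
2024-01-15 00:01:17.622 [ERROR] http.server: Queue depth exceeds limit      ░
2024-01-15 00:01:21.595 [WARN] worker.main: Index rebuild in progress [req_i░
2024-01-15 00:01:24.830 [WARN] net.socket: SSL certificate validated        ░
                                                                            ░
                                                                            ░
                                                                            ░
                                                                            ▼


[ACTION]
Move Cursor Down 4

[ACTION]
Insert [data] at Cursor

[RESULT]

2024-01-15 00:00:01.303 [INFO] db.pool: Cache hit for key [req_id=8715]     ▲
2024-01-15 00:00:01.390 [INFO] api.handler: Configuration loaded from disk  █
2024-01-15 00:00:05.641 [INFO] api.handler: Timeout waiting for response    ░
2024-01-15 00:00:08.218 [DEBUG] net.socket: Timeout waiting for response    ░
data█024-01-15 00:00:10.373 [WARN] db.pool: Worker thread started           ░
2024-01-15 00:00:15.869 [INFO] api.handler: Queue depth exceeds limit       ░
2024-01-15 00:00:17.896 [INFO] api.handler: Request processed successfully [░
2024-01-15 00:00:22.680 [DEBUG] cache.redis: Configuration loaded from disk ░
2024-01-15 00:00:27.584 [INFO] worker.main: Configuration loaded from disk  ░
2024-01-15 00:00:32.106 [ERROR] http.server: Socket connection closed [req_i░
2024-01-15 00:00:37.424 [WARN] cache.redis: Rate limit applied to client [cl░
2024-01-15 00:00:39.724 [DEBUG] db.pool: Connection established to database ░
2024-01-15 00:00:43.482 [WARN] db.pool: Timeout waiting for response [durati░
2024-01-15 00:00:46.941 [DEBUG] cache.redis: Queue depth exceeds limit [clie░
2024-01-15 00:00:51.160 [DEBUG] auth.jwt: Connection established to database░
2024-01-15 00:00:55.962 [INFO] queue.consumer: Queue depth exceeds limit    ░
2024-01-15 00:00:59.239 [INFO] net.socket: Worker thread started            ░
2024-01-15 00:01:01.081 [ERROR] http.server: Request processed successfully ░
2024-01-15 00:01:03.235 [INFO] http.server: Configuration loaded from disk [░
2024-01-15 00:01:08.650 [WARN] worker.main: Memory usage at threshold       ░
2024-01-15 00:01:09.972 [INFO] auth.jwt: Index rebuild in progress [duration░
2024-01-15 00:01:11.352 [ERROR] api.handler: Memory usage at threshold      ░
2024-01-15 00:01:14.127 [WARN] cache.redis: Retrying failed operation [clien░
2024-01-15 00:01:17.284 [INFO] api.handler: Cache hit for key               ░
2024-01-15 00:01:17.622 [ERROR] http.server: Queue depth exceeds limit      ░
2024-01-15 00:01:21.595 [WARN] worker.main: Index rebuild in progress [req_i░
2024-01-15 00:01:24.830 [WARN] net.socket: SSL certificate validated        ░
                                                                            ░
                                                                            ░
                                                                            ░
                                                                            ▼


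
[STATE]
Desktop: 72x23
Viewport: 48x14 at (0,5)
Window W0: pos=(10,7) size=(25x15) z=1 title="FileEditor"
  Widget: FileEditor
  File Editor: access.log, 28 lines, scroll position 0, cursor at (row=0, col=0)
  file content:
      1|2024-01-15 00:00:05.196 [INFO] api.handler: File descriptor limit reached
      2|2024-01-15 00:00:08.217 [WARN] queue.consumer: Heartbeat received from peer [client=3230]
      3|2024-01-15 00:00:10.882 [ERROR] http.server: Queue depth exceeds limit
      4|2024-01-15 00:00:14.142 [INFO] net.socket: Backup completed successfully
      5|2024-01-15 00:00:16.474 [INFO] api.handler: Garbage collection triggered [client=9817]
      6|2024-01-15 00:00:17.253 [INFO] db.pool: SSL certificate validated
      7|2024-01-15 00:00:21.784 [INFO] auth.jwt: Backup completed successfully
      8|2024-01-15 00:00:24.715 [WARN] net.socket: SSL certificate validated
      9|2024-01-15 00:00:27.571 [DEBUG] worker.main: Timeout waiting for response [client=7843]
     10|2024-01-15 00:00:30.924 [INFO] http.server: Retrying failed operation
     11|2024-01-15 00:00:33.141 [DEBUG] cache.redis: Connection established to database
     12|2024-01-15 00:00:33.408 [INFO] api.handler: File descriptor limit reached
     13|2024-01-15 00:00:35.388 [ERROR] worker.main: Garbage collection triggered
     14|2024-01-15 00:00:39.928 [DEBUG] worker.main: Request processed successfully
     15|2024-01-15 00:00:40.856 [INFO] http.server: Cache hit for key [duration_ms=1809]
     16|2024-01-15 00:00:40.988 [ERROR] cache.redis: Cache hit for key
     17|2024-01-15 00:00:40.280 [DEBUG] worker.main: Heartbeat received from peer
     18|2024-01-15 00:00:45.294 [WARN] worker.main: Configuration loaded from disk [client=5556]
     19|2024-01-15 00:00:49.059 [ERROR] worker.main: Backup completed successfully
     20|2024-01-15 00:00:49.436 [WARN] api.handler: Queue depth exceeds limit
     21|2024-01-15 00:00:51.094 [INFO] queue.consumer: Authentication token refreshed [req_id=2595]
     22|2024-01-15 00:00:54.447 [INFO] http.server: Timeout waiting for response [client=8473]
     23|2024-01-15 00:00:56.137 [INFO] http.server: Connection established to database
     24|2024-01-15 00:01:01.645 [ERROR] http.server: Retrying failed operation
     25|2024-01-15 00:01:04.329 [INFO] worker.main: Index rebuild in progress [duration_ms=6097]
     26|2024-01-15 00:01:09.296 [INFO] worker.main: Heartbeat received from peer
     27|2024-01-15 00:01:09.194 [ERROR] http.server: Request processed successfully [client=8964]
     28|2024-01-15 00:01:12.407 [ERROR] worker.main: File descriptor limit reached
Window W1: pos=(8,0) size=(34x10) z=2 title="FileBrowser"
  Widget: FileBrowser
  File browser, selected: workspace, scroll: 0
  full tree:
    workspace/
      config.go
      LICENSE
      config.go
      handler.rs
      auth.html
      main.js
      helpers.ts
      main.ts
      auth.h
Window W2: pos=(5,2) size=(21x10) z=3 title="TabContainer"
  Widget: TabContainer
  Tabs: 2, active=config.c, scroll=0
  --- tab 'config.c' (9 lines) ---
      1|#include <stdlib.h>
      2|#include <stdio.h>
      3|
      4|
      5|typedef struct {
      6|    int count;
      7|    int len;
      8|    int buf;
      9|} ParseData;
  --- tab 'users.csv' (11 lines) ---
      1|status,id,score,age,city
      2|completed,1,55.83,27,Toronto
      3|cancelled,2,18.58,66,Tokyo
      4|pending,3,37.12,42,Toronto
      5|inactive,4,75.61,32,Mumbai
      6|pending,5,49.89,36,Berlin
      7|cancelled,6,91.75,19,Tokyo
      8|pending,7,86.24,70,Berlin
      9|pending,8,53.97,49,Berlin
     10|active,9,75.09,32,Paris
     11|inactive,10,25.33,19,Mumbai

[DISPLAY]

     ┃[config.c]│ users.c┃               ┃      
     ┃───────────────────┃               ┃      
     ┃#include <stdlib.h>┃               ┃      
     ┃#include <stdio.h> ┃               ┃      
     ┃                   ┃━━━━━━━━━━━━━━━┛      
     ┃                   ┃0:05.19▲┃             
     ┗━━━━━━━━━━━━━━━━━━━┛0:08.21█┃             
          ┃2024-01-15 00:00:10.88░┃             
          ┃2024-01-15 00:00:14.14░┃             
          ┃2024-01-15 00:00:16.47░┃             
          ┃2024-01-15 00:00:17.25░┃             
          ┃2024-01-15 00:00:21.78░┃             
          ┃2024-01-15 00:00:24.71░┃             
          ┃2024-01-15 00:00:27.57░┃             


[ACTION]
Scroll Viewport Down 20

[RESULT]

     ┃                   ┃━━━━━━━━━━━━━━━┛      
     ┃                   ┃0:05.19▲┃             
     ┗━━━━━━━━━━━━━━━━━━━┛0:08.21█┃             
          ┃2024-01-15 00:00:10.88░┃             
          ┃2024-01-15 00:00:14.14░┃             
          ┃2024-01-15 00:00:16.47░┃             
          ┃2024-01-15 00:00:17.25░┃             
          ┃2024-01-15 00:00:21.78░┃             
          ┃2024-01-15 00:00:24.71░┃             
          ┃2024-01-15 00:00:27.57░┃             
          ┃2024-01-15 00:00:30.92░┃             
          ┃2024-01-15 00:00:33.14▼┃             
          ┗━━━━━━━━━━━━━━━━━━━━━━━┛             
                                                


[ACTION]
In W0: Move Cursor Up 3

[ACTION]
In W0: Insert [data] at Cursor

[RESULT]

     ┃                   ┃━━━━━━━━━━━━━━━┛      
     ┃                   ┃00:00:0▲┃             
     ┗━━━━━━━━━━━━━━━━━━━┛0:08.21█┃             
          ┃2024-01-15 00:00:10.88░┃             
          ┃2024-01-15 00:00:14.14░┃             
          ┃2024-01-15 00:00:16.47░┃             
          ┃2024-01-15 00:00:17.25░┃             
          ┃2024-01-15 00:00:21.78░┃             
          ┃2024-01-15 00:00:24.71░┃             
          ┃2024-01-15 00:00:27.57░┃             
          ┃2024-01-15 00:00:30.92░┃             
          ┃2024-01-15 00:00:33.14▼┃             
          ┗━━━━━━━━━━━━━━━━━━━━━━━┛             
                                                


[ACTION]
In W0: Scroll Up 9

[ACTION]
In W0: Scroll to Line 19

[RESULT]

     ┃                   ┃━━━━━━━━━━━━━━━┛      
     ┃                   ┃0:45.29▲┃             
     ┗━━━━━━━━━━━━━━━━━━━┛0:49.05░┃             
          ┃2024-01-15 00:00:49.43░┃             
          ┃2024-01-15 00:00:51.09░┃             
          ┃2024-01-15 00:00:54.44░┃             
          ┃2024-01-15 00:00:56.13░┃             
          ┃2024-01-15 00:01:01.64░┃             
          ┃2024-01-15 00:01:04.32░┃             
          ┃2024-01-15 00:01:09.29░┃             
          ┃2024-01-15 00:01:09.19█┃             
          ┃2024-01-15 00:01:12.40▼┃             
          ┗━━━━━━━━━━━━━━━━━━━━━━━┛             
                                                


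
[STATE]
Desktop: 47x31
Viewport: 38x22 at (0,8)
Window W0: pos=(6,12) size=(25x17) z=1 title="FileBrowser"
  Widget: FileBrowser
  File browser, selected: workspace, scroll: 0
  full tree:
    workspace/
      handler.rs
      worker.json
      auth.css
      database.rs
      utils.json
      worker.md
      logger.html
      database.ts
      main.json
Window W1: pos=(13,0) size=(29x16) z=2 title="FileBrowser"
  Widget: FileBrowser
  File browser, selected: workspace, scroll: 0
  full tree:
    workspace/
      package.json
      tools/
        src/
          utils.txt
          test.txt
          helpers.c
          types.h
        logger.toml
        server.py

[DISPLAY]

             ┃                        
             ┃                        
             ┃                        
             ┃                        
      ┏━━━━━━┃                        
      ┃ FileB┃                        
      ┠──────┃                        
      ┃> [-] ┗━━━━━━━━━━━━━━━━━━━━━━━━
      ┃    handler.rs         ┃       
      ┃    worker.json        ┃       
      ┃    auth.css           ┃       
      ┃    database.rs        ┃       
      ┃    utils.json         ┃       
      ┃    worker.md          ┃       
      ┃    logger.html        ┃       
      ┃    database.ts        ┃       
      ┃    main.json          ┃       
      ┃                       ┃       
      ┃                       ┃       
      ┃                       ┃       
      ┗━━━━━━━━━━━━━━━━━━━━━━━┛       
                                      


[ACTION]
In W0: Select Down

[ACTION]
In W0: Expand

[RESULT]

             ┃                        
             ┃                        
             ┃                        
             ┃                        
      ┏━━━━━━┃                        
      ┃ FileB┃                        
      ┠──────┃                        
      ┃  [-] ┗━━━━━━━━━━━━━━━━━━━━━━━━
      ┃  > handler.rs         ┃       
      ┃    worker.json        ┃       
      ┃    auth.css           ┃       
      ┃    database.rs        ┃       
      ┃    utils.json         ┃       
      ┃    worker.md          ┃       
      ┃    logger.html        ┃       
      ┃    database.ts        ┃       
      ┃    main.json          ┃       
      ┃                       ┃       
      ┃                       ┃       
      ┃                       ┃       
      ┗━━━━━━━━━━━━━━━━━━━━━━━┛       
                                      


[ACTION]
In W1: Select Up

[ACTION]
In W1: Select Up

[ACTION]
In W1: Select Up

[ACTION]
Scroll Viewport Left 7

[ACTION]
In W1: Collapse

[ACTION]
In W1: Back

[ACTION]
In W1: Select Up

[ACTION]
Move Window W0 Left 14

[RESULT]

             ┃                        
             ┃                        
             ┃                        
             ┃                        
┏━━━━━━━━━━━━┃                        
┃ FileBrowser┃                        
┠────────────┃                        
┃  [-] worksp┗━━━━━━━━━━━━━━━━━━━━━━━━
┃  > handler.rs         ┃             
┃    worker.json        ┃             
┃    auth.css           ┃             
┃    database.rs        ┃             
┃    utils.json         ┃             
┃    worker.md          ┃             
┃    logger.html        ┃             
┃    database.ts        ┃             
┃    main.json          ┃             
┃                       ┃             
┃                       ┃             
┃                       ┃             
┗━━━━━━━━━━━━━━━━━━━━━━━┛             
                                      


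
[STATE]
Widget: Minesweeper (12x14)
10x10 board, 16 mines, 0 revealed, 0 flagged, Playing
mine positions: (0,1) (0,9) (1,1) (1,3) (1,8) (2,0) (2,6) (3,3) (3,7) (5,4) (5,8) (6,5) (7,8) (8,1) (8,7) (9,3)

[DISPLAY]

■■■■■■■■■■  
■■■■■■■■■■  
■■■■■■■■■■  
■■■■■■■■■■  
■■■■■■■■■■  
■■■■■■■■■■  
■■■■■■■■■■  
■■■■■■■■■■  
■■■■■■■■■■  
■■■■■■■■■■  
            
            
            
            


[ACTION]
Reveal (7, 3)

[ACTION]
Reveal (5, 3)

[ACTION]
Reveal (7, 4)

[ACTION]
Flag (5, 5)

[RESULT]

■■■■■■■■■■  
■■■■■■■■■■  
■■■■■■■■■■  
111■■■■■■■  
  12■■■■■■  
   1■⚑■■■■  
   12■■■■■  
111 1■■■■■  
■■211■■■■■  
■■■■■■■■■■  
            
            
            
            


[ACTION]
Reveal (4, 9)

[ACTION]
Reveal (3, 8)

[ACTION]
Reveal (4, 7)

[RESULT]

■■■■■■■■■■  
■■■■■■■■■■  
■■■■■■■■■■  
111■■■■■1■  
  12■■■2■1  
   1■⚑■■■■  
   12■■■■■  
111 1■■■■■  
■■211■■■■■  
■■■■■■■■■■  
            
            
            
            


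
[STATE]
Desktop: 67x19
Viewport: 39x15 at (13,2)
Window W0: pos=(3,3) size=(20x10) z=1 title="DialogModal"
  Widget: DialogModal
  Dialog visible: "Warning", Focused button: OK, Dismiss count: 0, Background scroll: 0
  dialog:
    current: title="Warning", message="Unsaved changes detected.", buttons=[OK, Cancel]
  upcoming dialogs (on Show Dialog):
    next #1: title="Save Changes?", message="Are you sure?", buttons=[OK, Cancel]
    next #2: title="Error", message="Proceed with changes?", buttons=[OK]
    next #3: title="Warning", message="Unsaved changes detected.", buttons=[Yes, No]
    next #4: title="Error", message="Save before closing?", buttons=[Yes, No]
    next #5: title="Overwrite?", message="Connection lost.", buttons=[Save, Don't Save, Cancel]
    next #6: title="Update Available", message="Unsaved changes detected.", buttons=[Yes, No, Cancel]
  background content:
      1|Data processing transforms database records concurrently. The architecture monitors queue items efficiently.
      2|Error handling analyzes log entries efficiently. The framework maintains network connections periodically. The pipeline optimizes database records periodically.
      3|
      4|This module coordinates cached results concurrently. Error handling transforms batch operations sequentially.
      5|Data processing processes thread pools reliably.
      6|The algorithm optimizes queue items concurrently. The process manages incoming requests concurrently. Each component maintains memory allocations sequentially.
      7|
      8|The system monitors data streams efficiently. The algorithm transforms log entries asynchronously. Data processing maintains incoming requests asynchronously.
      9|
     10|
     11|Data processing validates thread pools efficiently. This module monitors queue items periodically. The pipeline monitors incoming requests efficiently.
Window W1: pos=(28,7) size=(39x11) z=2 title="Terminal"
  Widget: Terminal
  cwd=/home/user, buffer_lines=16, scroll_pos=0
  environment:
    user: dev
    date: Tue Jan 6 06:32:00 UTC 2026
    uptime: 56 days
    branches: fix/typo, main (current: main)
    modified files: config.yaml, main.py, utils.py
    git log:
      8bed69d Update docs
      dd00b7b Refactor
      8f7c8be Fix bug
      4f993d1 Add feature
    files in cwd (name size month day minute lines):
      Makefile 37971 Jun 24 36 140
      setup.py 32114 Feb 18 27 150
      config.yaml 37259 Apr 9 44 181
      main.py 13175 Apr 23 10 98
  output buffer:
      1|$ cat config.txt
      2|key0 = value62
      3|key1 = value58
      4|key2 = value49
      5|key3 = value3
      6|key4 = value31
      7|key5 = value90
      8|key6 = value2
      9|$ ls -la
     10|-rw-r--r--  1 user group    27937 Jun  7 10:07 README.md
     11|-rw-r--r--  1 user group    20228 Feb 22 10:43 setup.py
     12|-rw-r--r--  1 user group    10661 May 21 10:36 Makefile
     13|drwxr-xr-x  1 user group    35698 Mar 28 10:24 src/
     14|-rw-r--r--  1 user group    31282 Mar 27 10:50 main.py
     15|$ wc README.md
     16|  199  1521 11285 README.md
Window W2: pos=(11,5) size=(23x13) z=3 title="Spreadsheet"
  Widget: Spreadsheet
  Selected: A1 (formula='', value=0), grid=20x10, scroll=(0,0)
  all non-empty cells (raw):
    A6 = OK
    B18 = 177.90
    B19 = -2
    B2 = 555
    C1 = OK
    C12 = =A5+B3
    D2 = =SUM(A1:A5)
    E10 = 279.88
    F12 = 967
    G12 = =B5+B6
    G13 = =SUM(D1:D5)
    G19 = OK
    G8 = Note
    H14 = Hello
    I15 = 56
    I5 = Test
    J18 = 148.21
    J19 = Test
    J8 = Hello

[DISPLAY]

                                       
━━━━━━━━━┓                             
dal      ┃                             
━━━━━━━━━━━━━━━━━━━━┓                  
Spreadsheet         ┃                  
────────────────────┨━━━━━━━━━━━━━━━━━━
1:                  ┃inal              
      A       B     ┃──────────────────
--------------------┃ config.txt       
 1      [0]       0O┃= value62         
 2        0     555 ┃= value58         
 3        0       0 ┃= value49         
 4        0       0 ┃= value3          
 5        0       0 ┃= value31         
 6 OK             0 ┃= value90         


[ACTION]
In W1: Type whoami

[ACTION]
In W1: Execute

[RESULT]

                                       
━━━━━━━━━┓                             
dal      ┃                             
━━━━━━━━━━━━━━━━━━━━┓                  
Spreadsheet         ┃                  
────────────────────┨━━━━━━━━━━━━━━━━━━
1:                  ┃inal              
      A       B     ┃──────────────────
--------------------┃-xr-x  1 user grou
 1      [0]       0O┃--r--  1 user grou
 2        0     555 ┃README.md         
 3        0       0 ┃  1521 11285 READM
 4        0       0 ┃ami               
 5        0       0 ┃                  
 6 OK             0 ┃                  


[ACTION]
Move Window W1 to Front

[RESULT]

                                       
━━━━━━━━━┓                             
dal      ┃                             
━━━━━━━━━━━━━━━━━━━━┓                  
Spreadsheet         ┃                  
───────────────┏━━━━━━━━━━━━━━━━━━━━━━━
1:             ┃ Terminal              
      A       B┠───────────────────────
---------------┃drwxr-xr-x  1 user grou
 1      [0]    ┃-rw-r--r--  1 user grou
 2        0    ┃$ wc README.md         
 3        0    ┃  199  1521 11285 READM
 4        0    ┃$ whoami               
 5        0    ┃dev                    
 6 OK          ┃$ █                    


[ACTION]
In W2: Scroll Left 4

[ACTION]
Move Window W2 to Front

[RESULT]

                                       
━━━━━━━━━┓                             
dal      ┃                             
━━━━━━━━━━━━━━━━━━━━┓                  
Spreadsheet         ┃                  
────────────────────┨━━━━━━━━━━━━━━━━━━
1:                  ┃inal              
      A       B     ┃──────────────────
--------------------┃-xr-x  1 user grou
 1      [0]       0O┃--r--  1 user grou
 2        0     555 ┃README.md         
 3        0       0 ┃  1521 11285 READM
 4        0       0 ┃ami               
 5        0       0 ┃                  
 6 OK             0 ┃                  
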